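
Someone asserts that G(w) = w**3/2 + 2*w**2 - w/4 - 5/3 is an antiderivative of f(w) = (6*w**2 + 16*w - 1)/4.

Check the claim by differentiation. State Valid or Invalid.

d/dw[G] = 3*w**2/2 + 4*w - 1/4
This equals f(w) exactly, so the claim holds.

Valid - the claim checks out under differentiation.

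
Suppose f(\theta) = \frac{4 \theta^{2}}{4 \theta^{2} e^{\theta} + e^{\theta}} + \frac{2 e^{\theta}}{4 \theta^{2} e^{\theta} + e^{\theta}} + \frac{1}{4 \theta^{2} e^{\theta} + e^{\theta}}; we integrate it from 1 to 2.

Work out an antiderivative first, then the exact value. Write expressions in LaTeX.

Antiderivative: F(\theta) = \operatorname{atan}{\left(2 \theta \right)} - e^{- \theta}; value = - \operatorname{atan}{\left(2 \right)} - e^{-2} + e^{-1} + \operatorname{atan}{\left(4 \right)}

Integrate term by term and add the pieces.
F(\theta) = \operatorname{atan}{\left(2 \theta \right)} - e^{- \theta} is an antiderivative of f.
Check: d/d\theta[\operatorname{atan}{\left(2 \theta \right)} - e^{- \theta}] = \frac{4 \theta^{2} + 2 e^{\theta} + 1}{4 \theta^{2} e^{\theta} + e^{\theta}}, which equals f(\theta).
F(2) = - \frac{1}{e^{2}} + \operatorname{atan}{\left(4 \right)}; F(1) = - \frac{1}{e} + \operatorname{atan}{\left(2 \right)}.
Integral = F(2) - F(1) = - \operatorname{atan}{\left(2 \right)} - e^{-2} + e^{-1} + \operatorname{atan}{\left(4 \right)}.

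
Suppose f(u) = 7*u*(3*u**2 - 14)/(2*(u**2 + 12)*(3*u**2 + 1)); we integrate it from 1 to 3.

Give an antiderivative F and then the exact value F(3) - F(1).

Antiderivative: F(u) = (10*log(u**2/2 + 6) - 3*log(2*u**2 + 2/3))/4; value = -5*log(13/2)/2 - 3*log(56/3)/4 + 3*log(8/3)/4 + 5*log(21/2)/2

Since d/du undoes antidifferentiation here, F'(u) = f(u) is required of F(u).
F(u) = (10*log(u**2/2 + 6) - 3*log(2*u**2 + 2/3))/4 is an antiderivative of f.
Check: d/du[(10*log(u**2/2 + 6) - 3*log(2*u**2 + 2/3))/4] = (21*u**3 - 98*u)/(6*u**4 + 74*u**2 + 24), which equals f(u).
F(3) = -3*log(56/3)/4 + 5*log(21/2)/2; F(1) = -3*log(8/3)/4 + 5*log(13/2)/2.
Integral = F(3) - F(1) = -5*log(13/2)/2 - 3*log(56/3)/4 + 3*log(8/3)/4 + 5*log(21/2)/2.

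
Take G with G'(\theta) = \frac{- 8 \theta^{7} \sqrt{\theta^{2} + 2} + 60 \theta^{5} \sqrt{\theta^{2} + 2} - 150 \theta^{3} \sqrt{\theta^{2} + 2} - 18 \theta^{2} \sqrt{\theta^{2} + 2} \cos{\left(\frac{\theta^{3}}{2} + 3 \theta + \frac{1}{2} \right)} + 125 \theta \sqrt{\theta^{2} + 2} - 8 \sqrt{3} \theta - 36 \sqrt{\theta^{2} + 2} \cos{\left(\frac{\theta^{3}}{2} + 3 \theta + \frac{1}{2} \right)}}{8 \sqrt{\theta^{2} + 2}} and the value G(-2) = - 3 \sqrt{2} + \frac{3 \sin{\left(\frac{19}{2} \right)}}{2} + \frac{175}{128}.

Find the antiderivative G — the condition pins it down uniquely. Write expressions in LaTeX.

Check a candidate G(\theta) by differentiating: d/d\theta[G] must match the given G'(\theta).
A general antiderivative is - 2 \left(\frac{\theta^{2}}{2} - \frac{5}{4}\right)^{4} - \sqrt{3 \theta^{2} + 6} - \frac{3 \sin{\left(\frac{\theta^{3}}{2} + 3 \theta + \frac{1}{2} \right)}}{2} + C.
The condition gives C = - 3 \sqrt{2} + \frac{3 \sin{\left(\frac{19}{2} \right)}}{2} + \frac{175}{128} - (- 3 \sqrt{2} - \frac{81}{128} + \frac{3 \sin{\left(\frac{19}{2} \right)}}{2}) = 2.
So G(\theta) = - 2 \left(\frac{\theta^{2}}{2} - \frac{5}{4}\right)^{4} - \sqrt{3 \theta^{2} + 6} - \frac{3 \sin{\left(\frac{\theta^{3}}{2} + 3 \theta + \frac{1}{2} \right)}}{2} + 2.
Check: d/d\theta[- 2 \left(\frac{\theta^{2}}{2} - \frac{5}{4}\right)^{4} - \sqrt{3 \theta^{2} + 6} - \frac{3 \sin{\left(\frac{\theta^{3}}{2} + 3 \theta + \frac{1}{2} \right)}}{2} + 2] = \frac{- 8 \theta^{7} \sqrt{\theta^{2} + 2} + 60 \theta^{5} \sqrt{\theta^{2} + 2} - 150 \theta^{3} \sqrt{\theta^{2} + 2} - 18 \theta^{2} \sqrt{\theta^{2} + 2} \cos{\left(\frac{\theta^{3}}{2} + 3 \theta + \frac{1}{2} \right)} + 125 \theta \sqrt{\theta^{2} + 2} - 8 \sqrt{3} \theta - 36 \sqrt{\theta^{2} + 2} \cos{\left(\frac{\theta^{3}}{2} + 3 \theta + \frac{1}{2} \right)}}{8 \sqrt{\theta^{2} + 2}} = G'(\theta).

G(\theta) = - 2 \left(\frac{\theta^{2}}{2} - \frac{5}{4}\right)^{4} - \sqrt{3 \theta^{2} + 6} - \frac{3 \sin{\left(\frac{\theta^{3}}{2} + 3 \theta + \frac{1}{2} \right)}}{2} + 2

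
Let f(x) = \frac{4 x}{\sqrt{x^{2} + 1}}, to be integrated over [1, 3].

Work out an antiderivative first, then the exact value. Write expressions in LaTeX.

f matches the chain-rule pattern g'(h)*h' with inner function h(x) = x^{2} + 1; substituting u = h(x) collapses the integral.
F(x) = 4 \sqrt{x^{2} + 1} is an antiderivative of f.
Check: d/dx[4 \sqrt{x^{2} + 1}] = \frac{4 x}{\sqrt{x^{2} + 1}} = f(x).
F(3) = 4 \sqrt{10}; F(1) = 4 \sqrt{2}.
Integral = F(3) - F(1) = - 4 \sqrt{2} + 4 \sqrt{10}.

Antiderivative: F(x) = 4 \sqrt{x^{2} + 1}; value = - 4 \sqrt{2} + 4 \sqrt{10}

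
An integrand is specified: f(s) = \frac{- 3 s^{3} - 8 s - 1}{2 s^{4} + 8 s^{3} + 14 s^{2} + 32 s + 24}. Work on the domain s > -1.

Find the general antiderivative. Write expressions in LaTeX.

F(s) = \frac{\log{\left(s + 1 \right)}}{2} - 2 \log{\left(s + 3 \right)} + \frac{\operatorname{atan}{\left(\frac{s}{2} \right)}}{4} + C

The denominator factors as 2 \left(s + 1\right) \left(s + 3\right) \left(s^{2} + 4\right); partial fractions split f into directly integrable pieces: \frac{1}{2 \left(s^{2} + 4\right)} - \frac{2}{s + 3} + \frac{1}{2 \left(s + 1\right)}.
Check: d/ds[\frac{\log{\left(s + 1 \right)}}{2} - 2 \log{\left(s + 3 \right)} + \frac{\operatorname{atan}{\left(\frac{s}{2} \right)}}{4}] = \frac{- 3 s^{3} - 8 s - 1}{2 s^{4} + 8 s^{3} + 14 s^{2} + 32 s + 24} = f(s).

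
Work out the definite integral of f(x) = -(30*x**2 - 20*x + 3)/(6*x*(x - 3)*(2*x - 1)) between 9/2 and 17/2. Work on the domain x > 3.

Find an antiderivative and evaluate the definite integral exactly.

Antiderivative: F(x) = (-5*log(x) - 71*log(x - 3) + log(x - 1/2))/30; value = -71*log(11/2)/30 - log(17/2)/6 - log(4)/30 + log(8)/30 + log(9/2)/6 + 71*log(3/2)/30

Factor the denominator (6*x*(x - 3)*(2*x - 1)) and decompose: f = 1/(15*(2*x - 1)) - 71/(30*(x - 3)) - 1/(6*x); each piece integrates to a log, atan, or power term.
F(x) = (-5*log(x) - 71*log(x - 3) + log(x - 1/2))/30 is an antiderivative of f.
Check: d/dx[(-5*log(x) - 71*log(x - 3) + log(x - 1/2))/30] = (-30*x**2 + 20*x - 3)/(12*x**3 - 42*x**2 + 18*x), which equals f(x).
F(17/2) = -71*log(11/2)/30 - log(17/2)/6 + log(8)/30; F(9/2) = -71*log(3/2)/30 - log(9/2)/6 + log(4)/30.
Integral = F(17/2) - F(9/2) = -71*log(11/2)/30 - log(17/2)/6 - log(4)/30 + log(8)/30 + log(9/2)/6 + 71*log(3/2)/30.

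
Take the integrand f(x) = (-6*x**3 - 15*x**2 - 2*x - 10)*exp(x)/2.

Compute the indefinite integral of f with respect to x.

Recognize the product-rule pattern: f = u'v + uv' with u = -3*x**3 + 3*x**2/2 - 4*x - 1, v = exp(x), so integration by parts undoes it.
Check: d/dx[-(6*x**3 - 3*x**2 + 8*x + 2)*exp(x)/2] = -3*x**3*exp(x) - 15*x**2*exp(x)/2 - x*exp(x) - 5*exp(x), which equals f(x).

F(x) = -(6*x**3 - 3*x**2 + 8*x + 2)*exp(x)/2 + C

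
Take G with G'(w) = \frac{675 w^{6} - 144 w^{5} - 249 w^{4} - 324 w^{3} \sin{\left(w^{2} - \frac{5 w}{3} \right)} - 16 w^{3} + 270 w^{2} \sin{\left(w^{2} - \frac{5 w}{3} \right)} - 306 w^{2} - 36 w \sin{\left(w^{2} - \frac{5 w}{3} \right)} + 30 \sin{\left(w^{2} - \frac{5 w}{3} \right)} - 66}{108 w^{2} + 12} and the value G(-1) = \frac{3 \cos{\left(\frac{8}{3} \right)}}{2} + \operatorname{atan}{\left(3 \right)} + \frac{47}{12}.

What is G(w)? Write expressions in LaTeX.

Whatever form G(w) takes, its d/dw must return the stated G'(w).
A general antiderivative is \frac{5 w^{5}}{4} - \frac{w^{4}}{3} - w^{3} - \frac{5 w}{2} + \frac{3 \cos{\left(w^{2} - \frac{5 w}{3} \right)}}{2} - \operatorname{atan}{\left(3 w \right)} + C.
The condition gives C = \frac{3 \cos{\left(\frac{8}{3} \right)}}{2} + \operatorname{atan}{\left(3 \right)} + \frac{47}{12} - (\frac{3 \cos{\left(\frac{8}{3} \right)}}{2} + \operatorname{atan}{\left(3 \right)} + \frac{23}{12}) = 2.
So G(w) = \frac{5 w^{5}}{4} - \frac{w^{4}}{3} - w^{3} - \frac{5 w}{2} + \frac{3 \cos{\left(w^{2} - \frac{5 w}{3} \right)}}{2} - \operatorname{atan}{\left(3 w \right)} + 2.
Check: d/dw[\frac{5 w^{5}}{4} - \frac{w^{4}}{3} - w^{3} - \frac{5 w}{2} + \frac{3 \cos{\left(w^{2} - \frac{5 w}{3} \right)}}{2} - \operatorname{atan}{\left(3 w \right)} + 2] = \frac{675 w^{6} - 144 w^{5} - 249 w^{4} - 324 w^{3} \sin{\left(w^{2} - \frac{5 w}{3} \right)} - 16 w^{3} + 270 w^{2} \sin{\left(w^{2} - \frac{5 w}{3} \right)} - 306 w^{2} - 36 w \sin{\left(w^{2} - \frac{5 w}{3} \right)} + 30 \sin{\left(w^{2} - \frac{5 w}{3} \right)} - 66}{108 w^{2} + 12} = G'(w).

G(w) = \frac{5 w^{5}}{4} - \frac{w^{4}}{3} - w^{3} - \frac{5 w}{2} + \frac{3 \cos{\left(w^{2} - \frac{5 w}{3} \right)}}{2} - \operatorname{atan}{\left(3 w \right)} + 2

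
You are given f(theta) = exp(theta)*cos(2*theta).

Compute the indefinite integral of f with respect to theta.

F(theta) = 2*exp(theta)*sin(2*theta)/5 + exp(theta)*cos(2*theta)/5 + C

Any candidate F(theta) must reproduce f(theta) exactly when differentiated.
Check: d/dtheta[2*exp(theta)*sin(2*theta)/5 + exp(theta)*cos(2*theta)/5] = exp(theta)*cos(2*theta) = f(theta).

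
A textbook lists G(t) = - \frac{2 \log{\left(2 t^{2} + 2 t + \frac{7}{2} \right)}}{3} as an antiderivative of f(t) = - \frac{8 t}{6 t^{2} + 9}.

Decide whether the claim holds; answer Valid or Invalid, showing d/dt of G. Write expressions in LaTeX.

d/dt[G] = \frac{- 16 t - 8}{12 t^{2} + 12 t + 21}
d/dt[G] - f(t) = \frac{16 t^{2} + 8 t - 24}{24 t^{4} + 24 t^{3} + 78 t^{2} + 36 t + 63} != 0.

Invalid: d/dt[G] - f = \frac{16 t^{2} + 8 t - 24}{24 t^{4} + 24 t^{3} + 78 t^{2} + 36 t + 63}, which is not 0.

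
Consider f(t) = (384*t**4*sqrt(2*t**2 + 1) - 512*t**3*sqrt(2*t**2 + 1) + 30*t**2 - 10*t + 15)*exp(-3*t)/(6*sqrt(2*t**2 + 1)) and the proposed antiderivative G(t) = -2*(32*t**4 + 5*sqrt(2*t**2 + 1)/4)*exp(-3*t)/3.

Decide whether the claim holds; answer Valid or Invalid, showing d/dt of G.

Valid: G'(t) = f(t).

d/dt[G] = (384*t**4*sqrt(2*t**2 + 1) - 512*t**3*sqrt(2*t**2 + 1) + 30*t**2 - 10*t + 15)*exp(-3*t)/(6*sqrt(2*t**2 + 1))
This equals f(t) exactly, so the claim holds.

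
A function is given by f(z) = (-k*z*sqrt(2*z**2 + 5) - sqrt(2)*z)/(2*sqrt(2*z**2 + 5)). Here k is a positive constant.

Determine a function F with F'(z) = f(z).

An antiderivative is F(z) = -k*z**2/4 - sqrt(z**2 + 5/2)/2.

Differentiate the proposed F(z) back; it has to land on f(z) exactly.
Check: d/dz[-k*z**2/4 - sqrt(z**2 + 5/2)/2] = (-k*z*sqrt(2*z**2 + 5) - sqrt(2)*z)/(2*sqrt(2*z**2 + 5)) = f(z).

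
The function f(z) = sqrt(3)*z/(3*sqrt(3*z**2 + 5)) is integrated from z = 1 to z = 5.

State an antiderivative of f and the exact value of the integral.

The substitution u = z**2 + 5/3 works: f is exactly (dF/du)*(du/dz) for that inner function.
F(z) = sqrt(3)*sqrt(3*z**2 + 5)/9 is an antiderivative of f.
Check: d/dz[sqrt(3)*sqrt(3*z**2 + 5)/9] = sqrt(3)*z/(3*sqrt(3*z**2 + 5)) = f(z).
F(5) = 4*sqrt(15)/9; F(1) = 2*sqrt(6)/9.
Integral = F(5) - F(1) = -2*sqrt(6)/9 + 4*sqrt(15)/9.

Antiderivative: F(z) = sqrt(3)*sqrt(3*z**2 + 5)/9; value = -2*sqrt(6)/9 + 4*sqrt(15)/9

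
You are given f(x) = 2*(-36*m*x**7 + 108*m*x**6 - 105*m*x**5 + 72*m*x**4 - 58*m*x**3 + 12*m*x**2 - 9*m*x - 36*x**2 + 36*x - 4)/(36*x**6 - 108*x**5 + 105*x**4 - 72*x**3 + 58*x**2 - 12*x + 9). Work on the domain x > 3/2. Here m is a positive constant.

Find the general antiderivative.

F(x) = -m*x**2 + 4/(3*(2*x - 3)*(x**2 + 1/3)) + C

Check any antiderivative F(x) by computing F'(x) and comparing it with f(x).
Check: d/dx[-m*x**2 + 4/(3*(2*x - 3)*(x**2 + 1/3))] = (-72*m*x**7 + 216*m*x**6 - 210*m*x**5 + 144*m*x**4 - 116*m*x**3 + 24*m*x**2 - 18*m*x - 72*x**2 + 72*x - 8)/(36*x**6 - 108*x**5 + 105*x**4 - 72*x**3 + 58*x**2 - 12*x + 9), which equals f(x).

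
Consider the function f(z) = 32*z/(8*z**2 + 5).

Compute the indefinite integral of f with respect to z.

F(z) = 2*log(4*z**2 + 5/2) + C

The substitution u = 4*z**2 + 5/2 works: f is exactly (dF/du)*(du/dz) for that inner function.
Check: d/dz[2*log(4*z**2 + 5/2)] = 32*z/(8*z**2 + 5) = f(z).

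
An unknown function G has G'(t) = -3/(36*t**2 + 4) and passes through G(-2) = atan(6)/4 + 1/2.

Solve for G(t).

G(t) = 1/2 - atan(3*t)/4

The proposed G(t) is checked by its d/dt: the result must match the given G'(t).
A general antiderivative is -atan(3*t)/4 + C.
The condition gives C = atan(6)/4 + 1/2 - (atan(6)/4) = 1/2.
So G(t) = 1/2 - atan(3*t)/4.
Check: d/dt[1/2 - atan(3*t)/4] = -3/(36*t**2 + 4) = G'(t).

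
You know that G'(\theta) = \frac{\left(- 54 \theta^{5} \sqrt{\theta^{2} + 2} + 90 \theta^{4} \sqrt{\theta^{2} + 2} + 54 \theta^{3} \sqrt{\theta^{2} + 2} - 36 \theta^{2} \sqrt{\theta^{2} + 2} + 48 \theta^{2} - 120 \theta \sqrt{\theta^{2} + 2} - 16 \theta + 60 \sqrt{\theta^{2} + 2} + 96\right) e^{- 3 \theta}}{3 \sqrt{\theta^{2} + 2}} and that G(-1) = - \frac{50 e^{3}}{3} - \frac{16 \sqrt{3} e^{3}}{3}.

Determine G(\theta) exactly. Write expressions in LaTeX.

G'(\theta) has the shape u'v + uv' for u = 6 \theta^{5} - 6 \theta^{3} - 2 \theta^{2} + 12 \theta - \frac{16 \sqrt{\theta^{2} + 2}}{3} - \frac{8}{3} and v = e^{- 3 \theta} — it is the derivative of the product u*v.
A general antiderivative is 4 \left(\frac{3 \theta^{5}}{2} - \frac{3 \theta^{3}}{2} - \frac{\theta^{2}}{2} + 3 \theta - \frac{4 \sqrt{\theta^{2} + 2}}{3} - \frac{2}{3}\right) e^{- 3 \theta} + C.
The condition gives C = - \frac{50 e^{3}}{3} - \frac{16 \sqrt{3} e^{3}}{3} - (- \frac{50 e^{3}}{3} - \frac{16 \sqrt{3} e^{3}}{3}) = 0.
So G(\theta) = 6 \theta^{5} e^{- 3 \theta} - 6 \theta^{3} e^{- 3 \theta} - 2 \theta^{2} e^{- 3 \theta} + 12 \theta e^{- 3 \theta} - \frac{16 \sqrt{\theta^{2} + 2} e^{- 3 \theta}}{3} - \frac{8 e^{- 3 \theta}}{3}.
Check: d/d\theta[6 \theta^{5} e^{- 3 \theta} - 6 \theta^{3} e^{- 3 \theta} - 2 \theta^{2} e^{- 3 \theta} + 12 \theta e^{- 3 \theta} - \frac{16 \sqrt{\theta^{2} + 2} e^{- 3 \theta}}{3} - \frac{8 e^{- 3 \theta}}{3}] = \frac{\left(- 54 \theta^{5} \sqrt{\theta^{2} + 2} + 90 \theta^{4} \sqrt{\theta^{2} + 2} + 54 \theta^{3} \sqrt{\theta^{2} + 2} - 36 \theta^{2} \sqrt{\theta^{2} + 2} + 48 \theta^{2} - 120 \theta \sqrt{\theta^{2} + 2} - 16 \theta + 60 \sqrt{\theta^{2} + 2} + 96\right) e^{- 3 \theta}}{3 \sqrt{\theta^{2} + 2}} = G'(\theta).

G(\theta) = 6 \theta^{5} e^{- 3 \theta} - 6 \theta^{3} e^{- 3 \theta} - 2 \theta^{2} e^{- 3 \theta} + 12 \theta e^{- 3 \theta} - \frac{16 \sqrt{\theta^{2} + 2} e^{- 3 \theta}}{3} - \frac{8 e^{- 3 \theta}}{3}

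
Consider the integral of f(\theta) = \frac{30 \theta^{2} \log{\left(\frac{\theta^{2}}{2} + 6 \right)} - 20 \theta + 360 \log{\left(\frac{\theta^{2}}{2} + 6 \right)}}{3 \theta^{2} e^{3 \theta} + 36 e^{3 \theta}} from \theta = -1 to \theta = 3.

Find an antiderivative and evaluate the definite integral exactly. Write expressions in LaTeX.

f has the shape u'v + uv' for u = - \frac{10 e^{- 3 \theta}}{3} and v = \log{\left(\frac{\theta^{2}}{2} + 6 \right)} — it is the derivative of the product u*v.
F(\theta) = - \frac{10 e^{- 3 \theta} \log{\left(\frac{\theta^{2}}{2} + 6 \right)}}{3} is an antiderivative of f.
Check: d/d\theta[- \frac{10 e^{- 3 \theta} \log{\left(\frac{\theta^{2}}{2} + 6 \right)}}{3}] = \frac{30 \theta^{2} \log{\left(\frac{\theta^{2}}{2} + 6 \right)} - 20 \theta + 360 \log{\left(\frac{\theta^{2}}{2} + 6 \right)}}{3 \theta^{2} e^{3 \theta} + 36 e^{3 \theta}} = f(\theta).
F(3) = - \frac{10 \log{\left(\frac{21}{2} \right)}}{3 e^{9}}; F(-1) = - \frac{10 e^{3} \log{\left(\frac{13}{2} \right)}}{3}.
Integral = F(3) - F(-1) = - \frac{10 \log{\left(\frac{21}{2} \right)}}{3 e^{9}} + \frac{10 e^{3} \log{\left(\frac{13}{2} \right)}}{3}.

Antiderivative: F(\theta) = - \frac{10 e^{- 3 \theta} \log{\left(\frac{\theta^{2}}{2} + 6 \right)}}{3}; value = - \frac{10 \log{\left(\frac{21}{2} \right)}}{3 e^{9}} + \frac{10 e^{3} \log{\left(\frac{13}{2} \right)}}{3}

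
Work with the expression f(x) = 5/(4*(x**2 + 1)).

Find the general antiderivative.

Recover f(x) by differentiating a candidate F(x); any mismatch rules it out.
Check: d/dx[5*atan(x)/4] = 5/(4*x**2 + 4), which equals f(x).

F(x) = 5*atan(x)/4 + C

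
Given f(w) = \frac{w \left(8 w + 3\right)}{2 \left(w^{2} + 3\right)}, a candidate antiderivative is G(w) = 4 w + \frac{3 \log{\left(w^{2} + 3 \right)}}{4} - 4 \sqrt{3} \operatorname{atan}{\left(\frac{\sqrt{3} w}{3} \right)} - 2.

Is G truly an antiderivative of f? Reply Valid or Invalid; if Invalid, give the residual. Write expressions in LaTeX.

d/dw[G] = \frac{8 w^{2} + 3 w}{2 w^{2} + 6}
This equals f(w) exactly, so the claim holds.

Valid: G'(w) = f(w).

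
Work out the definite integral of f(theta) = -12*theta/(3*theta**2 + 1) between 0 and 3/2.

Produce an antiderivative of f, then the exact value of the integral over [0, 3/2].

f matches the chain-rule pattern g'(h)*h' with inner function h(theta) = 4*theta**2 + 4/3; substituting u = h(theta) collapses the integral.
F(theta) = -2*log(theta**2 + 1/3) is an antiderivative of f.
Check: d/dtheta[-2*log(theta**2 + 1/3)] = -12*theta/(3*theta**2 + 1) = f(theta).
F(3/2) = -2*log(31/12); F(0) = 2*log(3).
Integral = F(3/2) - F(0) = -2*log(31/3) + 2*log(4/3).

Antiderivative: F(theta) = -2*log(theta**2 + 1/3); value = -2*log(31/3) + 2*log(4/3)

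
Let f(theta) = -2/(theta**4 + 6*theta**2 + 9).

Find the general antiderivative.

A candidate is checked by its d/dtheta: the result must match f(theta).
Check: d/dtheta[-(sqrt(3)*theta**2*atan(sqrt(3)*theta/3) + 3*theta + 3*sqrt(3)*atan(sqrt(3)*theta/3))/(9*(theta**2 + 3))] = -2/(theta**4 + 6*theta**2 + 9) = f(theta).

F(theta) = -(sqrt(3)*theta**2*atan(sqrt(3)*theta/3) + 3*theta + 3*sqrt(3)*atan(sqrt(3)*theta/3))/(9*(theta**2 + 3)) + C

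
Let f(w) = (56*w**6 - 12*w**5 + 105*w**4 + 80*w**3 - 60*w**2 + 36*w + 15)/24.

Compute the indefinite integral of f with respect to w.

F(w) = w*(-2*w - 1)*(-4*w**5 + 3*w**4 - 12*w**3 - 4*w**2 + 12*w - 15)/24 + C

f has the shape u'v + uv' for u = -w**2 - w/2 and v = -w**5/3 + w**4/4 - w**3 - w**2/3 + w - 5/4 — it is the derivative of the product u*v.
Check: d/dw[w*(-2*w - 1)*(-4*w**5 + 3*w**4 - 12*w**3 - 4*w**2 + 12*w - 15)/24] = 7*w**6/3 - w**5/2 + 35*w**4/8 + 10*w**3/3 - 5*w**2/2 + 3*w/2 + 5/8, which equals f(w).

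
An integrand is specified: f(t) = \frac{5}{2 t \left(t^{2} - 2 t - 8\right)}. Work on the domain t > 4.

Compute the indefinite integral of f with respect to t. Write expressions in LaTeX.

F(t) = - \frac{5 \log{\left(t \right)}}{16} + \frac{5 \log{\left(t - 4 \right)}}{48} + \frac{5 \log{\left(t + 2 \right)}}{24} + C

The denominator factors as 2 t \left(t - 4\right) \left(t + 2\right); partial fractions split f into directly integrable pieces: \frac{5}{24 \left(t + 2\right)} + \frac{5}{48 \left(t - 4\right)} - \frac{5}{16 t}.
Check: d/dt[- \frac{5 \log{\left(t \right)}}{16} + \frac{5 \log{\left(t - 4 \right)}}{48} + \frac{5 \log{\left(t + 2 \right)}}{24}] = \frac{5}{2 t^{3} - 4 t^{2} - 16 t}, which equals f(t).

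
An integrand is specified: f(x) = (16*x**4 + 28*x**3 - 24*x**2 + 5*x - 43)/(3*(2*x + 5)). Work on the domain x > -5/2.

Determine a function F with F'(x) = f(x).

An antiderivative is F(x) = 2*x**4/3 - 2*x**3/3 + x**2/2 - 5*x/3 - 3*log(x + 5/2).

Whatever form F(x) takes, F'(x) = f(x) is non-negotiable.
Check: d/dx[2*x**4/3 - 2*x**3/3 + x**2/2 - 5*x/3 - 3*log(x + 5/2)] = (16*x**4 + 28*x**3 - 24*x**2 + 5*x - 43)/(6*x + 15), which equals f(x).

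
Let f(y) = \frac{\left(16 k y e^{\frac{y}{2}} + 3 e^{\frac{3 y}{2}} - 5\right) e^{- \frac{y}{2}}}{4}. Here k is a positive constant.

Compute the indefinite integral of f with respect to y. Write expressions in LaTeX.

A first test for any F(y): its y-derivative must equal f(y) identically.
Check: d/dy[\frac{\left(8 k y^{2} e^{\frac{y}{2}} + 3 e^{\frac{3 y}{2}} + 10\right) e^{- \frac{y}{2}}}{4}] = \frac{\left(16 k y e^{\frac{y}{2}} + 3 e^{\frac{3 y}{2}} - 5\right) e^{- \frac{y}{2}}}{4} = f(y).

F(y) = \frac{\left(8 k y^{2} e^{\frac{y}{2}} + 3 e^{\frac{3 y}{2}} + 10\right) e^{- \frac{y}{2}}}{4} + C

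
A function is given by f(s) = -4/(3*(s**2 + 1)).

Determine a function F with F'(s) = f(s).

An antiderivative is F(s) = -4*atan(s)/3.

A candidate is checked by its d/ds: the result must match f(s).
Check: d/ds[-4*atan(s)/3] = -4/(3*s**2 + 3), which equals f(s).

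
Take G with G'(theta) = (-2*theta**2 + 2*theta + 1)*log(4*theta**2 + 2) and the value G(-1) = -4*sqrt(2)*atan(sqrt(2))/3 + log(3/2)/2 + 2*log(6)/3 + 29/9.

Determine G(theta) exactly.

Since d/dtheta undoes antidifferentiation here, G(theta) must give back the stated G'(theta).
A general antiderivative is 4*theta**3/9 - theta**2 - 8*theta/3 + (-2*theta**3/3 + theta**2 + theta)*log(4*theta**2 + 2) + log(theta**2 + 1/2)/2 + 4*sqrt(2)*atan(sqrt(2)*theta)/3 + C.
The condition gives C = -4*sqrt(2)*atan(sqrt(2))/3 + log(3/2)/2 + 2*log(6)/3 + 29/9 - (-4*sqrt(2)*atan(sqrt(2))/3 + log(3/2)/2 + 2*log(6)/3 + 11/9) = 2.
So G(theta) = (8*theta**3 - 18*theta**2 + 6*theta*(-2*theta**2 + 3*theta + 3)*log(4*theta**2 + 2) - 48*theta + 9*log(theta**2 + 1/2) + 24*sqrt(2)*atan(sqrt(2)*theta) + 36)/18.
Check: d/dtheta[(8*theta**3 - 18*theta**2 + 6*theta*(-2*theta**2 + 3*theta + 3)*log(4*theta**2 + 2) - 48*theta + 9*log(theta**2 + 1/2) + 24*sqrt(2)*atan(sqrt(2)*theta) + 36)/18] = -2*theta**2*log(2*theta**2 + 1) - 2*theta**2*log(2) + 2*theta*log(2*theta**2 + 1) + 2*theta*log(2) + log(2*theta**2 + 1) + log(2), which equals G'(theta).

G(theta) = (8*theta**3 - 18*theta**2 + 6*theta*(-2*theta**2 + 3*theta + 3)*log(4*theta**2 + 2) - 48*theta + 9*log(theta**2 + 1/2) + 24*sqrt(2)*atan(sqrt(2)*theta) + 36)/18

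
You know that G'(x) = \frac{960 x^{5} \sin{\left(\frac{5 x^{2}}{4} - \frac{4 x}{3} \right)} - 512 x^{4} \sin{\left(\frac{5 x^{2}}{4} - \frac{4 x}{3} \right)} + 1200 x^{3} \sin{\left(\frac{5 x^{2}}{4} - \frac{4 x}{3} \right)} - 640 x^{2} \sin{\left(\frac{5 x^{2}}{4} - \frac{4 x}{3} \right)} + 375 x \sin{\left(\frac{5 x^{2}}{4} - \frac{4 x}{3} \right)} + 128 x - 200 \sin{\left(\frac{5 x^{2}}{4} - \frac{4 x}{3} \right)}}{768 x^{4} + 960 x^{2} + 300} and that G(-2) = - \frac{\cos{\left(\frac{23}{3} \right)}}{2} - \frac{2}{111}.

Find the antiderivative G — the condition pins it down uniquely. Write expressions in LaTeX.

G(x) = - \frac{\cos{\left(\frac{5 x^{2}}{4} - \frac{4 x}{3} \right)}}{2} - \frac{1}{3 \left(4 x^{2} + \frac{5}{2}\right)}

Differentiate the proposed G(x) back; it has to land on the given G'(x).
A general antiderivative is - \frac{\cos{\left(\frac{5 x^{2}}{4} - \frac{4 x}{3} \right)}}{2} - \frac{1}{3 \left(4 x^{2} + \frac{5}{2}\right)} + C.
The condition gives C = - \frac{\cos{\left(\frac{23}{3} \right)}}{2} - \frac{2}{111} - (- \frac{\cos{\left(\frac{23}{3} \right)}}{2} - \frac{2}{111}) = 0.
So G(x) = - \frac{\cos{\left(\frac{5 x^{2}}{4} - \frac{4 x}{3} \right)}}{2} - \frac{1}{3 \left(4 x^{2} + \frac{5}{2}\right)}.
Check: d/dx[- \frac{\cos{\left(\frac{5 x^{2}}{4} - \frac{4 x}{3} \right)}}{2} - \frac{1}{3 \left(4 x^{2} + \frac{5}{2}\right)}] = \frac{960 x^{5} \sin{\left(\frac{5 x^{2}}{4} - \frac{4 x}{3} \right)} - 512 x^{4} \sin{\left(\frac{5 x^{2}}{4} - \frac{4 x}{3} \right)} + 1200 x^{3} \sin{\left(\frac{5 x^{2}}{4} - \frac{4 x}{3} \right)} - 640 x^{2} \sin{\left(\frac{5 x^{2}}{4} - \frac{4 x}{3} \right)} + 375 x \sin{\left(\frac{5 x^{2}}{4} - \frac{4 x}{3} \right)} + 128 x - 200 \sin{\left(\frac{5 x^{2}}{4} - \frac{4 x}{3} \right)}}{768 x^{4} + 960 x^{2} + 300} = G'(x).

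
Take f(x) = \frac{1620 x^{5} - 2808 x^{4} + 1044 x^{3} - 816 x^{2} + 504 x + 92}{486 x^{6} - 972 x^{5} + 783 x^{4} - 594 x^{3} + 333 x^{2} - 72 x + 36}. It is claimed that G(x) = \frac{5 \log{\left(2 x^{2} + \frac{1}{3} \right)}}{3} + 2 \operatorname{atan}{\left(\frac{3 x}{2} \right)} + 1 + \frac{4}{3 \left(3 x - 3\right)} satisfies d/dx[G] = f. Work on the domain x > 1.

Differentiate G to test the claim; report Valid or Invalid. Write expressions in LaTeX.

d/dx[G] = \frac{1620 x^{5} - 2808 x^{4} + 1044 x^{3} - 816 x^{2} + 504 x + 92}{486 x^{6} - 972 x^{5} + 783 x^{4} - 594 x^{3} + 333 x^{2} - 72 x + 36}
This equals f(x) exactly, so the claim holds.

Valid - the claim checks out under differentiation.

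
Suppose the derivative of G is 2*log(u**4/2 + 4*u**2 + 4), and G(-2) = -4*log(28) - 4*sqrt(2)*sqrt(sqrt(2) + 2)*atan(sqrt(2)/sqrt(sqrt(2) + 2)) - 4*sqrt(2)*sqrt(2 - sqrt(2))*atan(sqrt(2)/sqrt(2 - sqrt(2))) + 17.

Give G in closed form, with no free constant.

G(u) = 2*u*log(u**4/2 + 4*u**2 + 4) - 8*u + 4*sqrt(4 - 2*sqrt(2))*atan(sqrt(2)*u/(2*sqrt(2 - sqrt(2)))) + 4*sqrt(2*sqrt(2) + 4)*atan(sqrt(2)*u/(2*sqrt(sqrt(2) + 2))) + 1

For G(u) to be correct, d/du[G] must agree with the stated G'(u) identically.
A general antiderivative is 2*u*log(u**4/2 + 4*u**2 + 4) - 8*u + 4*sqrt(4 - 2*sqrt(2))*atan(sqrt(2)*u/(2*sqrt(2 - sqrt(2)))) + 4*sqrt(2*sqrt(2) + 4)*atan(sqrt(2)*u/(2*sqrt(sqrt(2) + 2))) + C.
The condition gives C = -4*log(28) - 4*sqrt(2)*sqrt(sqrt(2) + 2)*atan(sqrt(2)/sqrt(sqrt(2) + 2)) - 4*sqrt(2)*sqrt(2 - sqrt(2))*atan(sqrt(2)/sqrt(2 - sqrt(2))) + 17 - (-4*log(28) - 4*sqrt(2)*sqrt(sqrt(2) + 2)*atan(sqrt(2)/sqrt(sqrt(2) + 2)) - 4*sqrt(2)*sqrt(2 - sqrt(2))*atan(sqrt(2)/sqrt(2 - sqrt(2))) + 16) = 1.
So G(u) = 2*u*log(u**4/2 + 4*u**2 + 4) - 8*u + 4*sqrt(4 - 2*sqrt(2))*atan(sqrt(2)*u/(2*sqrt(2 - sqrt(2)))) + 4*sqrt(2*sqrt(2) + 4)*atan(sqrt(2)*u/(2*sqrt(sqrt(2) + 2))) + 1.
Check: d/du[2*u*log(u**4/2 + 4*u**2 + 4) - 8*u + 4*sqrt(4 - 2*sqrt(2))*atan(sqrt(2)*u/(2*sqrt(2 - sqrt(2)))) + 4*sqrt(2*sqrt(2) + 4)*atan(sqrt(2)*u/(2*sqrt(sqrt(2) + 2))) + 1] = 2*log(u**4/2 + 4*u**2 + 4) = G'(u).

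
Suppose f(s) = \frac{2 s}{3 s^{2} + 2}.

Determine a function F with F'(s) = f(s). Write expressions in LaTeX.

The substitution u = 3 s^{2} + 2 works: f is exactly (dF/du)*(du/ds) for that inner function.
Check: d/ds[\frac{\log{\left(3 s^{2} + 2 \right)}}{3}] = \frac{2 s}{3 s^{2} + 2} = f(s).

An antiderivative is F(s) = \frac{\log{\left(3 s^{2} + 2 \right)}}{3}.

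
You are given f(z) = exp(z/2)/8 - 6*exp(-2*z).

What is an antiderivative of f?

An antiderivative is F(z) = (exp(5*z/2) + 12)*exp(-2*z)/4.

Integrate term by term and add the pieces.
Check: d/dz[(exp(5*z/2) + 12)*exp(-2*z)/4] = (exp(5*z/2) - 48)*exp(-2*z)/8, which equals f(z).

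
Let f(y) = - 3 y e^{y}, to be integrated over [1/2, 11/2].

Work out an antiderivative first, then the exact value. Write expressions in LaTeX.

f has the shape u'v + uv' for u = 3 - 3 y and v = e^{y} — it is the derivative of the product u*v.
F(y) = \left(3 - 3 y\right) e^{y} is an antiderivative of f.
Check: d/dy[\left(3 - 3 y\right) e^{y}] = - 3 y e^{y} = f(y).
F(11/2) = - \frac{27 e^{\frac{11}{2}}}{2}; F(1/2) = \frac{3 e^{\frac{1}{2}}}{2}.
Integral = F(11/2) - F(1/2) = - \frac{27 e^{\frac{11}{2}}}{2} - \frac{3 e^{\frac{1}{2}}}{2}.

Antiderivative: F(y) = \left(3 - 3 y\right) e^{y}; value = - \frac{27 e^{\frac{11}{2}}}{2} - \frac{3 e^{\frac{1}{2}}}{2}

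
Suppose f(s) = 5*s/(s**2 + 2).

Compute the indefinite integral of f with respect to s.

F(s) = 5*log(s**2/2 + 1)/2 + C

The substitution u = s**2/2 + 1 works: f is exactly (dF/du)*(du/ds) for that inner function.
Check: d/ds[5*log(s**2/2 + 1)/2] = 5*s/(s**2 + 2) = f(s).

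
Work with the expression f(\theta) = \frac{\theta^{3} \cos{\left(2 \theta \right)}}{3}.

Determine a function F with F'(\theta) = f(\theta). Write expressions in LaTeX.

A first test for any F(\theta): its \theta-derivative must equal f(\theta) identically.
Check: d/d\theta[\frac{\theta^{3} \sin{\left(2 \theta \right)}}{6} + \frac{\theta^{2} \cos{\left(2 \theta \right)}}{4} - \frac{\theta \sin{\left(2 \theta \right)}}{4} - \frac{\cos{\left(2 \theta \right)}}{8}] = \frac{\theta^{3} \cos{\left(2 \theta \right)}}{3} = f(\theta).

An antiderivative is F(\theta) = \frac{\theta^{3} \sin{\left(2 \theta \right)}}{6} + \frac{\theta^{2} \cos{\left(2 \theta \right)}}{4} - \frac{\theta \sin{\left(2 \theta \right)}}{4} - \frac{\cos{\left(2 \theta \right)}}{8}.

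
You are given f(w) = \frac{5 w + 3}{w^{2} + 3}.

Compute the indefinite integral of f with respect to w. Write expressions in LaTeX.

Since d/dw undoes antidifferentiation here, F'(w) = f(w) is required of F(w).
Check: d/dw[\frac{5 \log{\left(w^{2} + 3 \right)}}{2} + \sqrt{3} \operatorname{atan}{\left(\frac{\sqrt{3} w}{3} \right)}] = \frac{5 w + 3}{w^{2} + 3} = f(w).

F(w) = \frac{5 \log{\left(w^{2} + 3 \right)}}{2} + \sqrt{3} \operatorname{atan}{\left(\frac{\sqrt{3} w}{3} \right)} + C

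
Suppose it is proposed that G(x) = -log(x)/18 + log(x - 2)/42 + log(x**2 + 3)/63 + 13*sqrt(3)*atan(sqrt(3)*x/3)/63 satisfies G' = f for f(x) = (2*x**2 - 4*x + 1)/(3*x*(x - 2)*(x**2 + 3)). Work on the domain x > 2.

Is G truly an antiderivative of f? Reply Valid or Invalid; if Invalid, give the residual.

d/dx[G] = (2*x**2 - 4*x + 1)/(3*x**4 - 6*x**3 + 9*x**2 - 18*x)
This equals f(x) exactly, so the claim holds.

Valid - differentiating G returns exactly f.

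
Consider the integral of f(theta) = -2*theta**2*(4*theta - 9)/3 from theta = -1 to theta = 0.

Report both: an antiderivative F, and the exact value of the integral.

Antiderivative: F(theta) = -2*theta**4/3 + 2*theta**3; value = 8/3

Whatever form F(theta) takes, F'(theta) = f(theta) is non-negotiable.
F(theta) = -2*theta**4/3 + 2*theta**3 is an antiderivative of f.
Check: d/dtheta[-2*theta**4/3 + 2*theta**3] = -8*theta**3/3 + 6*theta**2, which equals f(theta).
F(0) = 0; F(-1) = -8/3.
Integral = F(0) - F(-1) = 8/3.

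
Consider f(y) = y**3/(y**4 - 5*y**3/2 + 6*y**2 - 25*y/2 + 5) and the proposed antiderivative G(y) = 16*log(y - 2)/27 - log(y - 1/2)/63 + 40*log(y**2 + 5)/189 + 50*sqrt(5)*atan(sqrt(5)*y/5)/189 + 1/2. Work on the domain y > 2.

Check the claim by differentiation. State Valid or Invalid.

d/dy[G] = 2*y**3/(2*y**4 - 5*y**3 + 12*y**2 - 25*y + 10)
This equals f(y) exactly, so the claim holds.

Valid. The derivative of G reproduces f.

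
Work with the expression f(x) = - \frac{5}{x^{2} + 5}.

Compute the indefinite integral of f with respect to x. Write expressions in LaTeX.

Since d/dx undoes antidifferentiation here, F'(x) = f(x) is required of F(x).
Check: d/dx[- \sqrt{5} \operatorname{atan}{\left(\frac{\sqrt{5} x}{5} \right)}] = - \frac{5}{x^{2} + 5} = f(x).

F(x) = - \sqrt{5} \operatorname{atan}{\left(\frac{\sqrt{5} x}{5} \right)} + C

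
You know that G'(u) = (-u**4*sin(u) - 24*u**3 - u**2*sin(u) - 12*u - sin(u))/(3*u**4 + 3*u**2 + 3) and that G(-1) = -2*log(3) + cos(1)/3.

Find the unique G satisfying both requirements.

G(u) = -2*log(u**4 + u**2 + 1) + cos(u)/3

The proposed G(u) is checked by its d/du: the result must match the given G'(u).
A general antiderivative is -2*log(u**4 + u**2 + 1) + cos(u)/3 + C.
The condition gives C = -2*log(3) + cos(1)/3 - (-2*log(3) + cos(1)/3) = 0.
So G(u) = -2*log(u**4 + u**2 + 1) + cos(u)/3.
Check: d/du[-2*log(u**4 + u**2 + 1) + cos(u)/3] = (-u**4*sin(u) - 24*u**3 - u**2*sin(u) - 12*u - sin(u))/(3*u**4 + 3*u**2 + 3) = G'(u).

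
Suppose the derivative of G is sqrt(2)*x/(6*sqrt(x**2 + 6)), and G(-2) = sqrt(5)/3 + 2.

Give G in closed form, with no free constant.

G(x) = (sqrt(2)*sqrt(x**2 + 6) + 12)/6

The substitution u = x**2/2 + 3 works: G'(x) is exactly (dG/du)*(du/dx) for that inner function.
A general antiderivative is sqrt(x**2/2 + 3)/3 + C.
The condition gives C = sqrt(5)/3 + 2 - (sqrt(5)/3) = 2.
So G(x) = (sqrt(2)*sqrt(x**2 + 6) + 12)/6.
Check: d/dx[(sqrt(2)*sqrt(x**2 + 6) + 12)/6] = sqrt(2)*x/(6*sqrt(x**2 + 6)) = G'(x).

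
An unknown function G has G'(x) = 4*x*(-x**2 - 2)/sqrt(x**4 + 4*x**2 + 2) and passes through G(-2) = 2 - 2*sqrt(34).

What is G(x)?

G'(x) matches the chain-rule pattern g'(h)*h' with inner function h(x) = x**4 + 4*x**2 + 2; substituting u = h(x) collapses the integral.
A general antiderivative is -2*sqrt(x**4 + 4*x**2 + 2) + C.
The condition gives C = 2 - 2*sqrt(34) - (-2*sqrt(34)) = 2.
So G(x) = -2*(sqrt(x**4 + 4*x**2 + 2) - 1).
Check: d/dx[-2*(sqrt(x**4 + 4*x**2 + 2) - 1)] = (-4*x**3 - 8*x)/sqrt(x**4 + 4*x**2 + 2), which equals G'(x).

G(x) = -2*(sqrt(x**4 + 4*x**2 + 2) - 1)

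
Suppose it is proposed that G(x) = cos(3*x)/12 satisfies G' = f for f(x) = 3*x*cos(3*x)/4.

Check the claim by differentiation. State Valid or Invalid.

Invalid: d/dx[G] - f = -3*x*cos(3*x)/4 - sin(3*x)/4, which is not 0.

d/dx[G] = -sin(3*x)/4
d/dx[G] - f(x) = -3*x*cos(3*x)/4 - sin(3*x)/4 != 0.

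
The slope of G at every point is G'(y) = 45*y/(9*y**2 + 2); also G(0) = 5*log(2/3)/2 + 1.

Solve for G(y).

The substitution u = 3*y**2 + 2/3 works: G'(y) is exactly (dG/du)*(du/dy) for that inner function.
A general antiderivative is 5*log(3*y**2 + 2/3)/2 + C.
The condition gives C = 5*log(2/3)/2 + 1 - (5*log(2/3)/2) = 1.
So G(y) = 5*log(3*y**2 + 2/3)/2 + 1.
Check: d/dy[5*log(3*y**2 + 2/3)/2 + 1] = 45*y/(9*y**2 + 2) = G'(y).

G(y) = 5*log(3*y**2 + 2/3)/2 + 1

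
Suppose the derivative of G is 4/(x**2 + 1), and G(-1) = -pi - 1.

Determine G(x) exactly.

G(x) = 4*atan(x) - 1

Whatever form G(x) takes, its d/dx must return the stated G'(x).
A general antiderivative is 4*atan(x) + C.
The condition gives C = -pi - 1 - (-pi) = -1.
So G(x) = 4*atan(x) - 1.
Check: d/dx[4*atan(x) - 1] = 4/(x**2 + 1) = G'(x).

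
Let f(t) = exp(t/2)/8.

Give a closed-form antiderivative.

An antiderivative is F(t) = exp(t/2)/4.

Differentiate the proposed F(t) back; it has to land on f(t) exactly.
Check: d/dt[exp(t/2)/4] = exp(t/2)/8 = f(t).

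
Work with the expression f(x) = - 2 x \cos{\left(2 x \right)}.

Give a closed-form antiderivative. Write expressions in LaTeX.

An antiderivative F(x) passes only if d/dx[F] lands on f(x) exactly.
Check: d/dx[\frac{- 2 x \sin{\left(2 x \right)} - \cos{\left(2 x \right)}}{2}] = - 2 x \cos{\left(2 x \right)} = f(x).

An antiderivative is F(x) = \frac{- 2 x \sin{\left(2 x \right)} - \cos{\left(2 x \right)}}{2}.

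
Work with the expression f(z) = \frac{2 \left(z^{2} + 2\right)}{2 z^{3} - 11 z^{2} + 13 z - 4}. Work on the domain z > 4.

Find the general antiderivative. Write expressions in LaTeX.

F(z) = \frac{12 \log{\left(z - 4 \right)}}{7} - 2 \log{\left(z - 1 \right)} + \frac{9 \log{\left(z - \frac{1}{2} \right)}}{7} + C

The denominator factors as \left(z - 4\right) \left(z - 1\right) \left(2 z - 1\right); partial fractions split f into directly integrable pieces: \frac{18}{7 \left(2 z - 1\right)} - \frac{2}{z - 1} + \frac{12}{7 \left(z - 4\right)}.
Check: d/dz[\frac{12 \log{\left(z - 4 \right)}}{7} - 2 \log{\left(z - 1 \right)} + \frac{9 \log{\left(z - \frac{1}{2} \right)}}{7}] = \frac{2 z^{2} + 4}{2 z^{3} - 11 z^{2} + 13 z - 4}, which equals f(z).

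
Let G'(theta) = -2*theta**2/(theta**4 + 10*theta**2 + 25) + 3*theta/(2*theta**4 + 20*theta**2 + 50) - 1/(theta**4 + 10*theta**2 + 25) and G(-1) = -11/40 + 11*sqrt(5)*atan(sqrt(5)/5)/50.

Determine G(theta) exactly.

G(theta) = (90*theta - 22*sqrt(5)*(theta**2 + 5)*atan(sqrt(5)*theta/5) - 75)/(100*(theta**2 + 5))

The integrand splits into summands that can be handled one at a time.
A general antiderivative is -(15 - 18*theta)/(20*theta**2 + 100) - 11*sqrt(5)*atan(sqrt(5)*theta/5)/50 + C.
The condition gives C = -11/40 + 11*sqrt(5)*atan(sqrt(5)/5)/50 - (-11/40 + 11*sqrt(5)*atan(sqrt(5)/5)/50) = 0.
So G(theta) = (90*theta - 22*sqrt(5)*(theta**2 + 5)*atan(sqrt(5)*theta/5) - 75)/(100*(theta**2 + 5)).
Check: d/dtheta[(90*theta - 22*sqrt(5)*(theta**2 + 5)*atan(sqrt(5)*theta/5) - 75)/(100*(theta**2 + 5))] = (-4*theta**2 + 3*theta - 2)/(2*theta**4 + 20*theta**2 + 50), which equals G'(theta).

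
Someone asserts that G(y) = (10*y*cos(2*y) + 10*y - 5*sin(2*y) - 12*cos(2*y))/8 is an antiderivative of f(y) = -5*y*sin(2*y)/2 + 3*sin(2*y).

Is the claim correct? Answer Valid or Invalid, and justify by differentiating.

d/dy[G] = -5*y*sin(2*y)/2 + 3*sin(2*y) + 5/4
d/dy[G] - f(y) = 5/4 != 0.

Invalid: d/dy[G] - f = 5/4, which is not 0.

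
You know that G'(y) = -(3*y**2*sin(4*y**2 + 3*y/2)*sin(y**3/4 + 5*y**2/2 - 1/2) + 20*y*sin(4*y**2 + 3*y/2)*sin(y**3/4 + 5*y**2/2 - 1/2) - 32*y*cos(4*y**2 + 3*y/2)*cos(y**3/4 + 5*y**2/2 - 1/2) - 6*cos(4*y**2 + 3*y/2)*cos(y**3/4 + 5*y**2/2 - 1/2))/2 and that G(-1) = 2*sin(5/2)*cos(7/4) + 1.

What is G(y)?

G(y) = 2*sin(4*y**2 + 3*y/2)*cos(y**3/4 + 5*y**2/2 - 1/2) + 1

Recognize the product-rule pattern: G'(y) = u'v + uv' with u = 2*cos(y**3/4 + 5*y**2/2 - 1/2), v = sin(4*y**2 + 3*y/2), so integration by parts undoes it.
A general antiderivative is 2*sin(4*y**2 + 3*y/2)*cos(y**3/4 + 5*y**2/2 - 1/2) + C.
The condition gives C = 2*sin(5/2)*cos(7/4) + 1 - (2*sin(5/2)*cos(7/4)) = 1.
So G(y) = 2*sin(4*y**2 + 3*y/2)*cos(y**3/4 + 5*y**2/2 - 1/2) + 1.
Check: d/dy[2*sin(4*y**2 + 3*y/2)*cos(y**3/4 + 5*y**2/2 - 1/2) + 1] = -3*y**2*sin(4*y**2 + 3*y/2)*sin(y**3/4 + 5*y**2/2 - 1/2)/2 - 10*y*sin(4*y**2 + 3*y/2)*sin(y**3/4 + 5*y**2/2 - 1/2) + 16*y*cos(4*y**2 + 3*y/2)*cos(y**3/4 + 5*y**2/2 - 1/2) + 3*cos(4*y**2 + 3*y/2)*cos(y**3/4 + 5*y**2/2 - 1/2), which equals G'(y).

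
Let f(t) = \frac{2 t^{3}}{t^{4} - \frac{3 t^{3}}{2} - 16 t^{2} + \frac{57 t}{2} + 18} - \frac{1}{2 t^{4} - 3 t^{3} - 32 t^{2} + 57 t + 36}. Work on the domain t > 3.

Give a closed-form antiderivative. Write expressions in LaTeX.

The denominator factors as \left(t - 3\right)^{2} \left(t + 4\right) \left(2 t + 1\right); partial fractions split f into directly integrable pieces: - \frac{12}{343 \left(2 t + 1\right)} + \frac{257}{343 \left(t + 4\right)} + \frac{435}{343 \left(t - 3\right)} + \frac{107}{49 \left(t - 3\right)^{2}}.
Check: d/dt[- \frac{- 435 t \log{\left(t - 3 \right)} + 6 t \log{\left(t + \frac{1}{2} \right)} - 257 t \log{\left(t + 4 \right)} + 1305 \log{\left(t - 3 \right)} - 18 \log{\left(t + \frac{1}{2} \right)} + 771 \log{\left(t + 4 \right)} + 749}{343 \left(t - 3\right)}] = \frac{4 t^{3} - 1}{2 t^{4} - 3 t^{3} - 32 t^{2} + 57 t + 36}, which equals f(t).

An antiderivative is F(t) = - \frac{- 435 t \log{\left(t - 3 \right)} + 6 t \log{\left(t + \frac{1}{2} \right)} - 257 t \log{\left(t + 4 \right)} + 1305 \log{\left(t - 3 \right)} - 18 \log{\left(t + \frac{1}{2} \right)} + 771 \log{\left(t + 4 \right)} + 749}{343 \left(t - 3\right)}.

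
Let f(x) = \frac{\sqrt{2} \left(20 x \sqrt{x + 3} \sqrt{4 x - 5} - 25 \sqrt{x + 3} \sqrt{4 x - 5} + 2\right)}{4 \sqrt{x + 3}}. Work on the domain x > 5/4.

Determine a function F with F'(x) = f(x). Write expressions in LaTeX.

Recover f(x) by differentiating a candidate F(x); any mismatch rules it out.
Check: d/dx[\frac{\sqrt{2} \left(8 \sqrt{x + 3} + \left(4 x - 5\right)^{\frac{5}{2}}\right)}{8}] = \frac{20 \sqrt{2} x \sqrt{x + 3} \sqrt{4 x - 5} - 25 \sqrt{2} \sqrt{x + 3} \sqrt{4 x - 5} + 2 \sqrt{2}}{4 \sqrt{x + 3}}, which equals f(x).

An antiderivative is F(x) = \frac{\sqrt{2} \left(8 \sqrt{x + 3} + \left(4 x - 5\right)^{\frac{5}{2}}\right)}{8}.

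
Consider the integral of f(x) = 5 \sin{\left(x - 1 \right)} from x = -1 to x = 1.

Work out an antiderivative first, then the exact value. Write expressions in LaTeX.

Antiderivative: F(x) = - 5 \cos{\left(x - 1 \right)}; value = -5 + 5 \cos{\left(2 \right)}

An antiderivative F(x) passes only if d/dx[F] lands on f(x) exactly.
F(x) = - 5 \cos{\left(x - 1 \right)} is an antiderivative of f.
Check: d/dx[- 5 \cos{\left(x - 1 \right)}] = 5 \sin{\left(x - 1 \right)} = f(x).
F(1) = -5; F(-1) = - 5 \cos{\left(2 \right)}.
Integral = F(1) - F(-1) = -5 + 5 \cos{\left(2 \right)}.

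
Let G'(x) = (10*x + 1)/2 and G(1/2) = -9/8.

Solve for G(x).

Whatever form G(x) takes, its d/dx must return the stated G'(x).
A general antiderivative is 5*x**2/2 + x/2 - 2 + C.
The condition gives C = -9/8 - (-9/8) = 0.
So G(x) = 5*x**2/2 + x/2 - 2.
Check: d/dx[5*x**2/2 + x/2 - 2] = 5*x + 1/2, which equals G'(x).

G(x) = 5*x**2/2 + x/2 - 2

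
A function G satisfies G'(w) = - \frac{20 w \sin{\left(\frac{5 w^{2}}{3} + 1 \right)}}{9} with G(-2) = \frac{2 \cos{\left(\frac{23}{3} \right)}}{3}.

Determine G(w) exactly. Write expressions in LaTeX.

The substitution u = \frac{5 w^{2}}{3} + 1 works: G'(w) is exactly (dG/du)*(du/dw) for that inner function.
A general antiderivative is \frac{2 \cos{\left(\frac{5 w^{2}}{3} + 1 \right)}}{3} + C.
The condition gives C = \frac{2 \cos{\left(\frac{23}{3} \right)}}{3} - (\frac{2 \cos{\left(\frac{23}{3} \right)}}{3}) = 0.
So G(w) = \frac{2 \cos{\left(\frac{5 w^{2}}{3} + 1 \right)}}{3}.
Check: d/dw[\frac{2 \cos{\left(\frac{5 w^{2}}{3} + 1 \right)}}{3}] = - \frac{20 w \sin{\left(\frac{5 w^{2}}{3} + 1 \right)}}{9} = G'(w).

G(w) = \frac{2 \cos{\left(\frac{5 w^{2}}{3} + 1 \right)}}{3}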